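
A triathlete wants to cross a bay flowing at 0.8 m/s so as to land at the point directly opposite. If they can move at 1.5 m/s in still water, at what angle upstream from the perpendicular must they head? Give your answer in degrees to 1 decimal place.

32.2°

To cancel the current, the upstream component of the triathlete's velocity must equal the flow: 1.5 sin θ = 0.8.
sin θ = 0.8 / 1.5 = 0.5333.
θ = arcsin(0.5333) = 32.231°.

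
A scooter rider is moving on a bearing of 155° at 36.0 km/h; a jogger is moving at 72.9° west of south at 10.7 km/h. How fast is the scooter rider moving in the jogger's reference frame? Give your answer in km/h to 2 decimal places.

Taking east as x and north as y: scooter rider velocity = (15.214, -32.627) km/h; jogger velocity = (-10.227, -3.146) km/h.
Velocity of scooter rider relative to jogger = (15.214, -32.627) − (-10.227, -3.146) = (25.441, -29.481) km/h.
Magnitude = |(25.441, -29.481)| = 38.941 km/h.

38.94 km/h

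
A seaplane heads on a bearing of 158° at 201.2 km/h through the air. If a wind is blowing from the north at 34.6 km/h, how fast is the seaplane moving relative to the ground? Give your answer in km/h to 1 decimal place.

Taking east as x and north as y: velocity relative to the air = (75.371, -186.549) km/h; the air relative to ground = (0.000, -34.600) km/h.
Velocity relative to ground = (75.371, -186.549) + (0.000, -34.600) = (75.371, -221.149) km/h.
Speed = |(75.371, -221.149)| = 233.640 km/h.

233.6 km/h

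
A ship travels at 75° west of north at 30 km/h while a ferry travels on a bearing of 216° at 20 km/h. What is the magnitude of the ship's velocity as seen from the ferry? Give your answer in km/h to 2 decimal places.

29.50 km/h

Taking east as x and north as y: ship velocity = (-28.978, 7.765) km/h; ferry velocity = (-11.756, -16.180) km/h.
Velocity of ship relative to ferry = (-28.978, 7.765) − (-11.756, -16.180) = (-17.222, 23.945) km/h.
Magnitude = |(-17.222, 23.945)| = 29.495 km/h.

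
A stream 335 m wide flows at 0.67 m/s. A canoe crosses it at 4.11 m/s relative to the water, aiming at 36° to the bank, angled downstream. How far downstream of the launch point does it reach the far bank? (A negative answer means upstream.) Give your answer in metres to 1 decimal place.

554.0 m

Perpendicular speed = 2.416 m/s; crossing time = 335 / 2.416 = 138.671 s.
Net downstream speed = 3.995 m/s.
Drift = 3.995 × 138.671 = 553.997 m (downstream).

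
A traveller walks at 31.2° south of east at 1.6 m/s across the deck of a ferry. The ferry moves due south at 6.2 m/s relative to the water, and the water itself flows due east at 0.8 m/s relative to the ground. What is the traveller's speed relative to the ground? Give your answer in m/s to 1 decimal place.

In east/north components (m/s): traveller relative to ferry = (1.369, -0.829); ferry relative to water = (0.000, -6.200); water relative to ground = (0.800, 0.000).
Sum = (2.169, -7.029) m/s.
Speed = |(2.169, -7.029)| = 7.356 m/s.

7.4 m/s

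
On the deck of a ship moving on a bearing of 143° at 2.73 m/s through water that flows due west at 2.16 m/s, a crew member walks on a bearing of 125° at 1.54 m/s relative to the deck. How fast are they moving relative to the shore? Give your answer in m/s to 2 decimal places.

3.15 m/s

In east/north components (m/s): crew member relative to ship = (1.261, -0.883); ship relative to water = (1.643, -2.180); water relative to ground = (-2.160, 0.000).
Sum = (0.744, -3.064) m/s.
Speed = |(0.744, -3.064)| = 3.153 m/s.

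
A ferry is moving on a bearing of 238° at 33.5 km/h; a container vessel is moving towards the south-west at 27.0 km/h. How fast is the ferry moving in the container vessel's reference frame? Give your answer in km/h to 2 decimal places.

Taking east as x and north as y: ferry velocity = (-28.410, -17.752) km/h; container vessel velocity = (-19.092, -19.092) km/h.
Velocity of ferry relative to container vessel = (-28.410, -17.752) − (-19.092, -19.092) = (-9.318, 1.340) km/h.
Magnitude = |(-9.318, 1.340)| = 9.414 km/h.

9.41 km/h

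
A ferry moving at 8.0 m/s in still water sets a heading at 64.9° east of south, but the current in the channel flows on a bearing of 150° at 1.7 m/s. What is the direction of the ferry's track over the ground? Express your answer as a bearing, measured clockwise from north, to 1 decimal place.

121.0°

Taking east as x and north as y: velocity relative to the water = (7.245, -3.394) m/s; the water relative to ground = (0.850, -1.472) m/s.
Velocity relative to ground = (7.245, -3.394) + (0.850, -1.472) = (8.095, -4.866) m/s.
Bearing = atan2(8.09, -4.87) = 121.01° clockwise from north.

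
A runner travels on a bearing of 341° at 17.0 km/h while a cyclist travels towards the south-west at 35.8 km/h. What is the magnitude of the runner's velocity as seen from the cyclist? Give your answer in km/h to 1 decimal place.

Taking east as x and north as y: runner velocity = (-5.535, 16.074) km/h; cyclist velocity = (-25.314, -25.314) km/h.
Velocity of runner relative to cyclist = (-5.535, 16.074) − (-25.314, -25.314) = (19.780, 41.388) km/h.
Magnitude = |(19.780, 41.388)| = 45.872 km/h.

45.9 km/h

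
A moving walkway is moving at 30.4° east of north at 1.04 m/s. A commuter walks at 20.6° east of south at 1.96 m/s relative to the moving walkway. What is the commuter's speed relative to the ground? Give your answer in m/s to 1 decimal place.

Taking east as x and north as y: moving walkway velocity = (0.526, 0.897) m/s; commuter velocity relative to moving walkway = (0.690, -1.835) m/s.
Velocity relative to ground = (0.526, 0.897) + (0.690, -1.835) = (1.216, -0.938) m/s.
Speed = |(1.216, -0.938)| = 1.535 m/s.

1.5 m/s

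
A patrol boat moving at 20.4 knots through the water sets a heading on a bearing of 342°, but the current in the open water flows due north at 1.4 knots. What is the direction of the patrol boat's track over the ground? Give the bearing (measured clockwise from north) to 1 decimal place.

343.1°

Taking east as x and north as y: velocity relative to the water = (-6.304, 19.402) knots; the water relative to ground = (0.000, 1.400) knots.
Velocity relative to ground = (-6.304, 19.402) + (0.000, 1.400) = (-6.304, 20.802) knots.
Bearing = atan2(-6.30, 20.80) = 343.14° clockwise from north.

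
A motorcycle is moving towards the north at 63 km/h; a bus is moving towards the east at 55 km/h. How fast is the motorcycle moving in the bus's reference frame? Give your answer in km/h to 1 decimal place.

Taking east as x and north as y: motorcycle velocity = (0.000, 63.000) km/h; bus velocity = (55.000, 0.000) km/h.
Velocity of motorcycle relative to bus = (0.000, 63.000) − (55.000, 0.000) = (-55.000, 63.000) km/h.
Magnitude = |(-55.000, 63.000)| = 83.630 km/h.

83.6 km/h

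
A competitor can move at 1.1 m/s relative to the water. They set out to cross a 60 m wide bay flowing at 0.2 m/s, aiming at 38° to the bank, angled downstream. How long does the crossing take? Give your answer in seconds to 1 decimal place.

88.6 s

The component of the competitor's velocity perpendicular to the bank is 1.1 × sin 38° = 0.677 m/s.
Only the cross-stream component determines the crossing time; the current contributes nothing perpendicular to the bank.
Time = 60 / 0.677 = 88.597 s.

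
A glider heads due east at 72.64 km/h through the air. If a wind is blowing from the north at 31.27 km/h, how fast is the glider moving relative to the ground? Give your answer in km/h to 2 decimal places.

79.08 km/h

Taking east as x and north as y: velocity relative to the air = (72.640, 0.000) km/h; the air relative to ground = (0.000, -31.270) km/h.
Velocity relative to ground = (72.640, 0.000) + (0.000, -31.270) = (72.640, -31.270) km/h.
Speed = |(72.640, -31.270)| = 79.085 km/h.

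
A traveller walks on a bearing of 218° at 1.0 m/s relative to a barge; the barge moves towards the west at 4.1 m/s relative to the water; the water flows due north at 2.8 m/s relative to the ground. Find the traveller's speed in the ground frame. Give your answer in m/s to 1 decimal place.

In east/north components (m/s): traveller relative to barge = (-0.616, -0.788); barge relative to water = (-4.100, 0.000); water relative to ground = (0.000, 2.800).
Sum = (-4.716, 2.012) m/s.
Speed = |(-4.716, 2.012)| = 5.127 m/s.

5.1 m/s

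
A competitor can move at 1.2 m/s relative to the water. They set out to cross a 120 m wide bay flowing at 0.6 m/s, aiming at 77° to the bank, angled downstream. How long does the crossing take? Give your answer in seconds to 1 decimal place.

The component of the competitor's velocity perpendicular to the bank is 1.2 × sin 77° = 1.169 m/s.
Only the cross-stream component determines the crossing time; the current contributes nothing perpendicular to the bank.
Time = 120 / 1.169 = 102.630 s.

102.6 s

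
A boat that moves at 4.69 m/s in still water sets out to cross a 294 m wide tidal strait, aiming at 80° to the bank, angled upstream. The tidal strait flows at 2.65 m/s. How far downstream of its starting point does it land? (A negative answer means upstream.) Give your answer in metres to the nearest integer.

Perpendicular speed = 4.619 m/s; crossing time = 294 / 4.619 = 63.654 s.
Net downstream speed = 1.836 m/s.
Drift = 1.836 × 63.654 = 116.842 m (downstream).

117 m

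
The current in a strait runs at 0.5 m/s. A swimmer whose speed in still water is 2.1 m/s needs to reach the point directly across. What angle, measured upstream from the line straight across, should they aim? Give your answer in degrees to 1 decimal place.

13.8°

To cancel the current, the upstream component of the swimmer's velocity must equal the flow: 2.1 sin θ = 0.5.
sin θ = 0.5 / 2.1 = 0.2381.
θ = arcsin(0.2381) = 13.774°.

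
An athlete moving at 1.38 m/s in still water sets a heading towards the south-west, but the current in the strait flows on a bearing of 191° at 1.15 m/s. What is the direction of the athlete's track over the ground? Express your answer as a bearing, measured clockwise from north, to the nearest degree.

Taking east as x and north as y: velocity relative to the water = (-0.976, -0.976) m/s; the water relative to ground = (-0.219, -1.129) m/s.
Velocity relative to ground = (-0.976, -0.976) + (-0.219, -1.129) = (-1.195, -2.105) m/s.
Bearing = atan2(-1.20, -2.10) = 209.59° clockwise from north.

210°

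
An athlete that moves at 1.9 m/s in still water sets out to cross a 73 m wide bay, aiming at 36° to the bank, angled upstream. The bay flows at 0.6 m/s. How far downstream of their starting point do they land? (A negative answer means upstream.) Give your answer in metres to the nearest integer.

Perpendicular speed = 1.117 m/s; crossing time = 73 / 1.117 = 65.366 s.
Net downstream speed = -0.937 m/s.
Drift = -0.937 × 65.366 = -61.256 m (upstream).

-61 m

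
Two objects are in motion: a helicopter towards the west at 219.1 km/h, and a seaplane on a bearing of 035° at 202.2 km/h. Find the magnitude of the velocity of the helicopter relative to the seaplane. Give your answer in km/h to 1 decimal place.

Taking east as x and north as y: helicopter velocity = (-219.100, 0.000) km/h; seaplane velocity = (115.977, 165.633) km/h.
Velocity of helicopter relative to seaplane = (-219.100, 0.000) − (115.977, 165.633) = (-335.077, -165.633) km/h.
Magnitude = |(-335.077, -165.633)| = 373.779 km/h.

373.8 km/h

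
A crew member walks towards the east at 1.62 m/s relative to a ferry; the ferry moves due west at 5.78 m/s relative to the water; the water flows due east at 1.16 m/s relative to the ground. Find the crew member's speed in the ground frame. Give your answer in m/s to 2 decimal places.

In east/north components (m/s): crew member relative to ferry = (1.620, 0.000); ferry relative to water = (-5.780, 0.000); water relative to ground = (1.160, 0.000).
Sum = (-3.000, 0.000) m/s.
Speed = |(-3.000, 0.000)| = 3.000 m/s.

3.00 m/s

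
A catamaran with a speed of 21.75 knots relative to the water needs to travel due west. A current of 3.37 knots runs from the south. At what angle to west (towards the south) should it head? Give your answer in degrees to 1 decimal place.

The current pushes perpendicular to the desired track; the heading must have a component into the current equal to 3.37 knots: 21.75 sin θ = 3.37.
sin θ = 0.1549, so θ = 8.913°.

8.9°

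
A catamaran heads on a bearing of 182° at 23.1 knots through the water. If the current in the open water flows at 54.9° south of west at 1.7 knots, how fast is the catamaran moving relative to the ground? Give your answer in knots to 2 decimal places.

24.54 knots

Taking east as x and north as y: velocity relative to the water = (-0.806, -23.086) knots; the water relative to ground = (-0.978, -1.391) knots.
Velocity relative to ground = (-0.806, -23.086) + (-0.978, -1.391) = (-1.784, -24.477) knots.
Speed = |(-1.784, -24.477)| = 24.542 knots.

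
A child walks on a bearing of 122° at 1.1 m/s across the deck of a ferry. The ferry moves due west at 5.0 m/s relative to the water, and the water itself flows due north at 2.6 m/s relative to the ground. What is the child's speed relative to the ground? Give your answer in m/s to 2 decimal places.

In east/north components (m/s): child relative to ferry = (0.933, -0.583); ferry relative to water = (-5.000, 0.000); water relative to ground = (0.000, 2.600).
Sum = (-4.067, 2.017) m/s.
Speed = |(-4.067, 2.017)| = 4.540 m/s.

4.54 m/s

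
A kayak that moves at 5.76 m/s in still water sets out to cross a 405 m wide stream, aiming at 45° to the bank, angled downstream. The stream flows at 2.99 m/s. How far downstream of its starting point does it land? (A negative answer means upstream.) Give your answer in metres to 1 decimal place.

702.3 m

Perpendicular speed = 4.073 m/s; crossing time = 405 / 4.073 = 99.437 s.
Net downstream speed = 7.063 m/s.
Drift = 7.063 × 99.437 = 702.316 m (downstream).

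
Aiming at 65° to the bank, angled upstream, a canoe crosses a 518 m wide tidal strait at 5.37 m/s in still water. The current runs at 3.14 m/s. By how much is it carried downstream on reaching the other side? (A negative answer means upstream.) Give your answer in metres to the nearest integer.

93 m

Perpendicular speed = 4.867 m/s; crossing time = 518 / 4.867 = 106.434 s.
Net downstream speed = 0.871 m/s.
Drift = 0.871 × 106.434 = 92.655 m (downstream).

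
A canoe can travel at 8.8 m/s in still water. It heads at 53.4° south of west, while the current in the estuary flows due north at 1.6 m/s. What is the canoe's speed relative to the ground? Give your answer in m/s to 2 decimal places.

Taking east as x and north as y: velocity relative to the water = (-5.247, -7.065) m/s; the water relative to ground = (0.000, 1.600) m/s.
Velocity relative to ground = (-5.247, -7.065) + (0.000, 1.600) = (-5.247, -5.465) m/s.
Speed = |(-5.247, -5.465)| = 7.576 m/s.

7.58 m/s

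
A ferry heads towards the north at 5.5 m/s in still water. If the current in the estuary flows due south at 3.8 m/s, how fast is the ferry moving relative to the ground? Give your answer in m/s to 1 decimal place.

Taking east as x and north as y: velocity relative to the water = (0.000, 5.500) m/s; the water relative to ground = (0.000, -3.800) m/s.
Velocity relative to ground = (0.000, 5.500) + (0.000, -3.800) = (0.000, 1.700) m/s.
Speed = |(0.000, 1.700)| = 1.700 m/s.

1.7 m/s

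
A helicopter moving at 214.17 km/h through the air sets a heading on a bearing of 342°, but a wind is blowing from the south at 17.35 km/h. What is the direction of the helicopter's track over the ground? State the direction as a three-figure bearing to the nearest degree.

Taking east as x and north as y: velocity relative to the air = (-66.182, 203.688) km/h; the air relative to ground = (0.000, 17.350) km/h.
Velocity relative to ground = (-66.182, 203.688) + (0.000, 17.350) = (-66.182, 221.038) km/h.
Bearing = atan2(-66.18, 221.04) = 343.33° clockwise from north.

343°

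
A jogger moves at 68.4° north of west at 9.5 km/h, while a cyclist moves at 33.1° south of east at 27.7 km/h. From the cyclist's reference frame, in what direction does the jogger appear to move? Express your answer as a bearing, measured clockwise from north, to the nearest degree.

312°

Taking east as x and north as y: jogger velocity = (-3.497, 8.833) km/h; cyclist velocity = (23.205, -15.127) km/h.
Velocity of jogger relative to cyclist = (-3.497, 8.833) − (23.205, -15.127) = (-26.702, 23.960) km/h.
Bearing = atan2(-26.70, 23.96) = 311.90° clockwise from north.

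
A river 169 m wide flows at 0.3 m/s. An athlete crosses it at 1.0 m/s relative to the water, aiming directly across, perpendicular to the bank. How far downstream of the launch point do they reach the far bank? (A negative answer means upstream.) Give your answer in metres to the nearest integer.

Perpendicular speed = 1.000 m/s; crossing time = 169 / 1.000 = 169.000 s.
Net downstream speed = 0.300 m/s.
Drift = 0.300 × 169.000 = 50.700 m (downstream).

51 m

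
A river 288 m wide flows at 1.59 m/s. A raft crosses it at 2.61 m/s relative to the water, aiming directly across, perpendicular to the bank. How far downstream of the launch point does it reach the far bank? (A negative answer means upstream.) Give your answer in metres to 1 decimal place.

Perpendicular speed = 2.610 m/s; crossing time = 288 / 2.610 = 110.345 s.
Net downstream speed = 1.590 m/s.
Drift = 1.590 × 110.345 = 175.448 m (downstream).

175.4 m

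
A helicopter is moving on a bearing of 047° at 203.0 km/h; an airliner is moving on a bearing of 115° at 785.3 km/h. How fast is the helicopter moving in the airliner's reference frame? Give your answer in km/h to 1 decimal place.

Taking east as x and north as y: helicopter velocity = (148.465, 138.446) km/h; airliner velocity = (711.724, -331.882) km/h.
Velocity of helicopter relative to airliner = (148.465, 138.446) − (711.724, -331.882) = (-563.259, 470.328) km/h.
Magnitude = |(-563.259, 470.328)| = 733.804 km/h.

733.8 km/h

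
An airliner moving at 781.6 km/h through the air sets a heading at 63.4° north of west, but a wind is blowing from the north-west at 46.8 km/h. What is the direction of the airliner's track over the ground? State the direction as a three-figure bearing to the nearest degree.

Taking east as x and north as y: velocity relative to the air = (-349.969, 698.871) km/h; the air relative to ground = (33.093, -33.093) km/h.
Velocity relative to ground = (-349.969, 698.871) + (33.093, -33.093) = (-316.876, 665.778) km/h.
Bearing = atan2(-316.88, 665.78) = 334.55° clockwise from north.

335°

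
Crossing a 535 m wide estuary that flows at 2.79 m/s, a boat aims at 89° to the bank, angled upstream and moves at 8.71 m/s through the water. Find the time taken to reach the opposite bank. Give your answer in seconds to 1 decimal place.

61.4 s

The component of the boat's velocity perpendicular to the bank is 8.71 × sin 89° = 8.709 m/s.
The current is parallel to the bank, so it does not affect the crossing time.
Time = 535 / 8.709 = 61.433 s.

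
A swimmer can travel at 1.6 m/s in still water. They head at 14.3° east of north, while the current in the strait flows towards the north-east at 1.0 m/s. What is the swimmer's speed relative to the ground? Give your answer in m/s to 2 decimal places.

2.51 m/s

Taking east as x and north as y: velocity relative to the water = (0.395, 1.550) m/s; the water relative to ground = (0.707, 0.707) m/s.
Velocity relative to ground = (0.395, 1.550) + (0.707, 0.707) = (1.102, 2.258) m/s.
Speed = |(1.102, 2.258)| = 2.512 m/s.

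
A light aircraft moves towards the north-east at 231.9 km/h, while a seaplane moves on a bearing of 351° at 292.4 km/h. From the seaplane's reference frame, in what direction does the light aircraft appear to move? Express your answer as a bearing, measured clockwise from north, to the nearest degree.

121°

Taking east as x and north as y: light aircraft velocity = (163.978, 163.978) km/h; seaplane velocity = (-45.741, 288.800) km/h.
Velocity of light aircraft relative to seaplane = (163.978, 163.978) − (-45.741, 288.800) = (209.720, -124.822) km/h.
Bearing = atan2(209.72, -124.82) = 120.76° clockwise from north.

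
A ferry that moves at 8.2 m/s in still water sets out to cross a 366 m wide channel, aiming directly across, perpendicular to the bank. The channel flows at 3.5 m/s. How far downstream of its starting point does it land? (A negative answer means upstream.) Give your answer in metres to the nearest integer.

Perpendicular speed = 8.200 m/s; crossing time = 366 / 8.200 = 44.634 s.
Net downstream speed = 3.500 m/s.
Drift = 3.500 × 44.634 = 156.220 m (downstream).

156 m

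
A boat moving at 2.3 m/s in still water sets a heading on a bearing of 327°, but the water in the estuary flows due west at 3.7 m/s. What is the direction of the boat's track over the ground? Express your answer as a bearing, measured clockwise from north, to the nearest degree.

Taking east as x and north as y: velocity relative to the water = (-1.253, 1.929) m/s; the water relative to ground = (-3.700, 0.000) m/s.
Velocity relative to ground = (-1.253, 1.929) + (-3.700, 0.000) = (-4.953, 1.929) m/s.
Bearing = atan2(-4.95, 1.93) = 291.28° clockwise from north.

291°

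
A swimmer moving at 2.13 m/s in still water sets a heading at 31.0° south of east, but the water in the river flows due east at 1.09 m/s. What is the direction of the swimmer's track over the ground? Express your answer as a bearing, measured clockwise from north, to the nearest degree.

Taking east as x and north as y: velocity relative to the water = (1.826, -1.097) m/s; the water relative to ground = (1.090, 0.000) m/s.
Velocity relative to ground = (1.826, -1.097) + (1.090, 0.000) = (2.916, -1.097) m/s.
Bearing = atan2(2.92, -1.10) = 110.62° clockwise from north.

111°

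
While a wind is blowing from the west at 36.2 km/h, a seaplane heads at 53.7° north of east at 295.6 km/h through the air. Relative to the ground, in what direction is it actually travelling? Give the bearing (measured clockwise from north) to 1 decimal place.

Taking east as x and north as y: velocity relative to the air = (174.999, 238.232) km/h; the air relative to ground = (36.200, 0.000) km/h.
Velocity relative to ground = (174.999, 238.232) + (36.200, 0.000) = (211.199, 238.232) km/h.
Bearing = atan2(211.20, 238.23) = 41.56° clockwise from north.

041.6°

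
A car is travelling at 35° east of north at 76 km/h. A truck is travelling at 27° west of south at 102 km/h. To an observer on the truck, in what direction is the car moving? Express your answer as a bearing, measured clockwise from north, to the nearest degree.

Taking east as x and north as y: car velocity = (43.592, 62.256) km/h; truck velocity = (-46.307, -90.883) km/h.
Velocity of car relative to truck = (43.592, 62.256) − (-46.307, -90.883) = (89.899, 153.138) km/h.
Bearing = atan2(89.90, 153.14) = 30.41° clockwise from north.

030°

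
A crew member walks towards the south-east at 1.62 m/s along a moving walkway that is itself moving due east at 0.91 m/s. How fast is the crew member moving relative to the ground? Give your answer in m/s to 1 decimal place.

Taking east as x and north as y: moving walkway velocity = (0.910, 0.000) m/s; crew member velocity relative to moving walkway = (1.146, -1.146) m/s.
Velocity relative to ground = (0.910, 0.000) + (1.146, -1.146) = (2.056, -1.146) m/s.
Speed = |(2.056, -1.146)| = 2.353 m/s.

2.4 m/s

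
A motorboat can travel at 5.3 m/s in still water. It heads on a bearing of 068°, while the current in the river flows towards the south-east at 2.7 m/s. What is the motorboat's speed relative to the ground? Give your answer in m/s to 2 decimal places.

6.82 m/s

Taking east as x and north as y: velocity relative to the water = (4.914, 1.985) m/s; the water relative to ground = (1.909, -1.909) m/s.
Velocity relative to ground = (4.914, 1.985) + (1.909, -1.909) = (6.823, 0.076) m/s.
Speed = |(6.823, 0.076)| = 6.824 m/s.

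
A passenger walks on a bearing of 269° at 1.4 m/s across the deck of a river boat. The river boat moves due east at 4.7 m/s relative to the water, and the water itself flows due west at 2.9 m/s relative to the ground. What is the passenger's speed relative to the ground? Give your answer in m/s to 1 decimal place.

0.4 m/s

In east/north components (m/s): passenger relative to river boat = (-1.400, -0.024); river boat relative to water = (4.700, 0.000); water relative to ground = (-2.900, 0.000).
Sum = (0.400, -0.024) m/s.
Speed = |(0.400, -0.024)| = 0.401 m/s.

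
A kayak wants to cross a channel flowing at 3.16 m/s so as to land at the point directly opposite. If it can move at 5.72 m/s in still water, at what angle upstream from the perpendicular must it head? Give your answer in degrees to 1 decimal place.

33.5°

To cancel the current, the upstream component of the kayak's velocity must equal the flow: 5.72 sin θ = 3.16.
sin θ = 3.16 / 5.72 = 0.5524.
θ = arcsin(0.5524) = 33.535°.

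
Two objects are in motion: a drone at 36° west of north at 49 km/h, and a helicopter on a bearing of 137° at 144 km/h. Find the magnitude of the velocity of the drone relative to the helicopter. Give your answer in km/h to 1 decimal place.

Taking east as x and north as y: drone velocity = (-28.801, 39.642) km/h; helicopter velocity = (98.208, -105.315) km/h.
Velocity of drone relative to helicopter = (-28.801, 39.642) − (98.208, -105.315) = (-127.009, 144.957) km/h.
Magnitude = |(-127.009, 144.957)| = 192.727 km/h.

192.7 km/h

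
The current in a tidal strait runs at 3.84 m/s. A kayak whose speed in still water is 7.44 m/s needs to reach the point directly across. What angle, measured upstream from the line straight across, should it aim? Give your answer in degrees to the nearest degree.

To cancel the current, the upstream component of the kayak's velocity must equal the flow: 7.44 sin θ = 3.84.
sin θ = 3.84 / 7.44 = 0.5161.
θ = arcsin(0.5161) = 31.073°.

31°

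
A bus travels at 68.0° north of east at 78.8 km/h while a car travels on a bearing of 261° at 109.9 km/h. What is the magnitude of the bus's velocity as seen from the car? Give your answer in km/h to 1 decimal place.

164.9 km/h

Taking east as x and north as y: bus velocity = (29.519, 73.062) km/h; car velocity = (-108.547, -17.192) km/h.
Velocity of bus relative to car = (29.519, 73.062) − (-108.547, -17.192) = (138.066, 90.254) km/h.
Magnitude = |(138.066, 90.254)| = 164.949 km/h.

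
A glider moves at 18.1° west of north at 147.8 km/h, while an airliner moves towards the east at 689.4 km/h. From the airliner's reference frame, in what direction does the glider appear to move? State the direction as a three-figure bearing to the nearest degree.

281°

Taking east as x and north as y: glider velocity = (-45.918, 140.486) km/h; airliner velocity = (689.400, 0.000) km/h.
Velocity of glider relative to airliner = (-45.918, 140.486) − (689.400, 0.000) = (-735.318, 140.486) km/h.
Bearing = atan2(-735.32, 140.49) = 280.82° clockwise from north.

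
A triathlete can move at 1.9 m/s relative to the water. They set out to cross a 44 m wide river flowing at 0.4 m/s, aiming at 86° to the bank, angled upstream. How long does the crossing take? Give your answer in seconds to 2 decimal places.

The component of the triathlete's velocity perpendicular to the bank is 1.9 × sin 86° = 1.895 m/s.
The current is parallel to the bank, so it does not affect the crossing time.
Time = 44 / 1.895 = 23.214 s.

23.21 s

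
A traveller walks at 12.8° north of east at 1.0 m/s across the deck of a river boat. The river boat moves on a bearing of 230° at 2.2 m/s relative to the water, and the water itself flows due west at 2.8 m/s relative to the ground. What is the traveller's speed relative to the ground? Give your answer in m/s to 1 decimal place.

In east/north components (m/s): traveller relative to river boat = (0.975, 0.222); river boat relative to water = (-1.685, -1.414); water relative to ground = (-2.800, 0.000).
Sum = (-3.510, -1.193) m/s.
Speed = |(-3.510, -1.193)| = 3.707 m/s.

3.7 m/s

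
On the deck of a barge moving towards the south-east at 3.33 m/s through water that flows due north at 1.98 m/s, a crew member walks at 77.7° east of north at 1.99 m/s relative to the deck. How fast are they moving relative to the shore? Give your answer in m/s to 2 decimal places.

4.30 m/s

In east/north components (m/s): crew member relative to barge = (1.944, 0.424); barge relative to water = (2.355, -2.355); water relative to ground = (0.000, 1.980).
Sum = (4.299, 0.049) m/s.
Speed = |(4.299, 0.049)| = 4.299 m/s.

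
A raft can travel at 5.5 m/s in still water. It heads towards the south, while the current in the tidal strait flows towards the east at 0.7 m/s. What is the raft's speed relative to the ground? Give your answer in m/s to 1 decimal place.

Taking east as x and north as y: velocity relative to the water = (0.000, -5.500) m/s; the water relative to ground = (0.700, 0.000) m/s.
Velocity relative to ground = (0.000, -5.500) + (0.700, 0.000) = (0.700, -5.500) m/s.
Speed = |(0.700, -5.500)| = 5.544 m/s.

5.5 m/s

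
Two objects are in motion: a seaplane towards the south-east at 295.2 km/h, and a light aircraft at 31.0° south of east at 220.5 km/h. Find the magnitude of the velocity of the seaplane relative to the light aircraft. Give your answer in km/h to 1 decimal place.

Taking east as x and north as y: seaplane velocity = (208.738, -208.738) km/h; light aircraft velocity = (189.005, -113.566) km/h.
Velocity of seaplane relative to light aircraft = (208.738, -208.738) − (189.005, -113.566) = (19.733, -95.172) km/h.
Magnitude = |(19.733, -95.172)| = 97.196 km/h.

97.2 km/h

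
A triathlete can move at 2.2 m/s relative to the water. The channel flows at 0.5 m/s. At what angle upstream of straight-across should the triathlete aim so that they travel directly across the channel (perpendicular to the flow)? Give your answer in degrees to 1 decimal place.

13.1°

To cancel the current, the upstream component of the triathlete's velocity must equal the flow: 2.2 sin θ = 0.5.
sin θ = 0.5 / 2.2 = 0.2273.
θ = arcsin(0.2273) = 13.137°.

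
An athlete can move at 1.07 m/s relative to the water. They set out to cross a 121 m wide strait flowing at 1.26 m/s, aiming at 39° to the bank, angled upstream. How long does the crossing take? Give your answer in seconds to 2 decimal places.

179.69 s

The component of the athlete's velocity perpendicular to the bank is 1.07 × sin 39° = 0.673 m/s.
Only the cross-stream component determines the crossing time; the current contributes nothing perpendicular to the bank.
Time = 121 / 0.673 = 179.692 s.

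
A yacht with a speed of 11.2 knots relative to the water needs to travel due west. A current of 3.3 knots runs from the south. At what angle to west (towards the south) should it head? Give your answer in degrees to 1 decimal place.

The current pushes perpendicular to the desired track; the heading must have a component into the current equal to 3.3 knots: 11.2 sin θ = 3.3.
sin θ = 0.2946, so θ = 17.136°.

17.1°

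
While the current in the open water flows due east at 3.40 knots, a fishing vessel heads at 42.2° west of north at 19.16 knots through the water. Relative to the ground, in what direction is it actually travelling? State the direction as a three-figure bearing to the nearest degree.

Taking east as x and north as y: velocity relative to the water = (-12.870, 14.194) knots; the water relative to ground = (3.400, 0.000) knots.
Velocity relative to ground = (-12.870, 14.194) + (3.400, 0.000) = (-9.470, 14.194) knots.
Bearing = atan2(-9.47, 14.19) = 326.29° clockwise from north.

326°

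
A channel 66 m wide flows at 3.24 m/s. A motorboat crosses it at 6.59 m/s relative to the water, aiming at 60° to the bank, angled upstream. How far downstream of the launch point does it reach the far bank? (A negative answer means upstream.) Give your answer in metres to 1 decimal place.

Perpendicular speed = 5.707 m/s; crossing time = 66 / 5.707 = 11.565 s.
Net downstream speed = -0.055 m/s.
Drift = -0.055 × 11.565 = -0.636 m (upstream).

-0.6 m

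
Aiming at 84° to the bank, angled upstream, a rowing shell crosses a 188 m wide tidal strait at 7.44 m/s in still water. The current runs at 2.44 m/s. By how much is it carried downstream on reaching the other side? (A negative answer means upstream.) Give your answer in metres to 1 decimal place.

Perpendicular speed = 7.399 m/s; crossing time = 188 / 7.399 = 25.408 s.
Net downstream speed = 1.662 m/s.
Drift = 1.662 × 25.408 = 42.236 m (downstream).

42.2 m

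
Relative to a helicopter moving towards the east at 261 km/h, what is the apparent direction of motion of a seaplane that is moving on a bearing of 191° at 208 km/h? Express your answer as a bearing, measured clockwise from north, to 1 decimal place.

Taking east as x and north as y: seaplane velocity = (-39.688, -204.178) km/h; helicopter velocity = (261.000, 0.000) km/h.
Velocity of seaplane relative to helicopter = (-39.688, -204.178) − (261.000, 0.000) = (-300.688, -204.178) km/h.
Bearing = atan2(-300.69, -204.18) = 235.82° clockwise from north.

235.8°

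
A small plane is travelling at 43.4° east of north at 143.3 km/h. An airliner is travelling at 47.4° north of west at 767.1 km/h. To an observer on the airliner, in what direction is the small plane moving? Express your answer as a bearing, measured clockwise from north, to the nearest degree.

Taking east as x and north as y: small plane velocity = (98.460, 104.118) km/h; airliner velocity = (-519.232, 564.660) km/h.
Velocity of small plane relative to airliner = (98.460, 104.118) − (-519.232, 564.660) = (617.691, -460.542) km/h.
Bearing = atan2(617.69, -460.54) = 126.71° clockwise from north.

127°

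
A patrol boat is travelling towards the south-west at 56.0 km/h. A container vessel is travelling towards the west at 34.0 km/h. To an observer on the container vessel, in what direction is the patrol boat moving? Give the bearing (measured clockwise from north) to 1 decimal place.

Taking east as x and north as y: patrol boat velocity = (-39.598, -39.598) km/h; container vessel velocity = (-34.000, 0.000) km/h.
Velocity of patrol boat relative to container vessel = (-39.598, -39.598) − (-34.000, 0.000) = (-5.598, -39.598) km/h.
Bearing = atan2(-5.60, -39.60) = 188.05° clockwise from north.

188.0°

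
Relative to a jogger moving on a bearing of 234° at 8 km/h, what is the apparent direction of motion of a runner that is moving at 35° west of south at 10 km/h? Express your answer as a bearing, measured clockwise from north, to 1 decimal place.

168.1°

Taking east as x and north as y: runner velocity = (-5.736, -8.192) km/h; jogger velocity = (-6.472, -4.702) km/h.
Velocity of runner relative to jogger = (-5.736, -8.192) − (-6.472, -4.702) = (0.736, -3.489) km/h.
Bearing = atan2(0.74, -3.49) = 168.08° clockwise from north.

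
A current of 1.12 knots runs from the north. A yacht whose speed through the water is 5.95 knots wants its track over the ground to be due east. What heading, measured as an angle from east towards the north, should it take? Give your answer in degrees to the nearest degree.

The current pushes perpendicular to the desired track; the heading must have a component into the current equal to 1.12 knots: 5.95 sin θ = 1.12.
sin θ = 0.1882, so θ = 10.850°.

11°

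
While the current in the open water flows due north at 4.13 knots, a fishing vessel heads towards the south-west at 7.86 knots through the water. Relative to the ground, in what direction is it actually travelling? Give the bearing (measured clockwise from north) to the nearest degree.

256°

Taking east as x and north as y: velocity relative to the water = (-5.558, -5.558) knots; the water relative to ground = (0.000, 4.130) knots.
Velocity relative to ground = (-5.558, -5.558) + (0.000, 4.130) = (-5.558, -1.428) knots.
Bearing = atan2(-5.56, -1.43) = 255.59° clockwise from north.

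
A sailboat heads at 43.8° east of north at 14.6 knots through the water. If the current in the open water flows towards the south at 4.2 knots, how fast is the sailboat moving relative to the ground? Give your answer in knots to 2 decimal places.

Taking east as x and north as y: velocity relative to the water = (10.105, 10.538) knots; the water relative to ground = (0.000, -4.200) knots.
Velocity relative to ground = (10.105, 10.538) + (0.000, -4.200) = (10.105, 6.338) knots.
Speed = |(10.105, 6.338)| = 11.928 knots.

11.93 knots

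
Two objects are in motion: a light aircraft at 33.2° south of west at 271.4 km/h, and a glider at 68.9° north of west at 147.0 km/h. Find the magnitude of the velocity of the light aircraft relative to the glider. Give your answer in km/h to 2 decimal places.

Taking east as x and north as y: light aircraft velocity = (-227.098, -148.609) km/h; glider velocity = (-52.920, 137.144) km/h.
Velocity of light aircraft relative to glider = (-227.098, -148.609) − (-52.920, 137.144) = (-174.178, -285.753) km/h.
Magnitude = |(-174.178, -285.753)| = 334.653 km/h.

334.65 km/h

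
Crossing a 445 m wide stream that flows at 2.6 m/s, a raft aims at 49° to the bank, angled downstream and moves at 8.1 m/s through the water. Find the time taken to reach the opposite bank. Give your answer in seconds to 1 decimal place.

The component of the raft's velocity perpendicular to the bank is 8.1 × sin 49° = 6.113 m/s.
The current is parallel to the bank, so it does not affect the crossing time.
Time = 445 / 6.113 = 72.794 s.

72.8 s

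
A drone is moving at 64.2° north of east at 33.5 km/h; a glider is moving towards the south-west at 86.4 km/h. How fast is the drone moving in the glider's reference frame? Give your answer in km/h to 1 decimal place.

Taking east as x and north as y: drone velocity = (14.580, 30.161) km/h; glider velocity = (-61.094, -61.094) km/h.
Velocity of drone relative to glider = (14.580, 30.161) − (-61.094, -61.094) = (75.674, 91.255) km/h.
Magnitude = |(75.674, 91.255)| = 118.550 km/h.

118.5 km/h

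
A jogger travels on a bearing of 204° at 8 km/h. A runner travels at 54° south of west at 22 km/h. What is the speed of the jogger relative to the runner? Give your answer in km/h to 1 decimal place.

14.3 km/h

Taking east as x and north as y: jogger velocity = (-3.254, -7.308) km/h; runner velocity = (-12.931, -17.798) km/h.
Velocity of jogger relative to runner = (-3.254, -7.308) − (-12.931, -17.798) = (9.677, 10.490) km/h.
Magnitude = |(9.677, 10.490)| = 14.272 km/h.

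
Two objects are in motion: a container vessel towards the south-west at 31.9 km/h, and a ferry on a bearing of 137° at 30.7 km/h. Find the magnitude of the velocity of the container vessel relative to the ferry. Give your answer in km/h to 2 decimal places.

43.49 km/h

Taking east as x and north as y: container vessel velocity = (-22.557, -22.557) km/h; ferry velocity = (20.937, -22.453) km/h.
Velocity of container vessel relative to ferry = (-22.557, -22.557) − (20.937, -22.453) = (-43.494, -0.104) km/h.
Magnitude = |(-43.494, -0.104)| = 43.494 km/h.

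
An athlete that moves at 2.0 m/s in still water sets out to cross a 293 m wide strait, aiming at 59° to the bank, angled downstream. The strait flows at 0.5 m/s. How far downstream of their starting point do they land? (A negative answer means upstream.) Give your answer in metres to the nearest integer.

262 m

Perpendicular speed = 1.714 m/s; crossing time = 293 / 1.714 = 170.912 s.
Net downstream speed = 1.530 m/s.
Drift = 1.530 × 170.912 = 261.508 m (downstream).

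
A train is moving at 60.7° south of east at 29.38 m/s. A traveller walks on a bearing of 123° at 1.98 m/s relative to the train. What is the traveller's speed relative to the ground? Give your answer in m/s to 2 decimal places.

31.15 m/s

Taking east as x and north as y: train velocity = (14.378, -25.621) m/s; traveller velocity relative to train = (1.661, -1.078) m/s.
Velocity relative to ground = (14.378, -25.621) + (1.661, -1.078) = (16.039, -26.700) m/s.
Speed = |(16.039, -26.700)| = 31.147 m/s.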